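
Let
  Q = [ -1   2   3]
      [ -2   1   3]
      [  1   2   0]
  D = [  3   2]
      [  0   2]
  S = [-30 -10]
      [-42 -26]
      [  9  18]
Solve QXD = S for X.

X = Q⁻¹SD⁻¹ (apply Q⁻¹ on the left and D⁻¹ on the right).
Q has determinant -3; Q⁻¹ = [[2, -2, -1], [-1, 1, 1], [5/3, -4/3, -1]].
D has determinant 6; D⁻¹ = [[1/3, -1/3], [0, 1/2]].
Q⁻¹S = [[15, 14], [-3, 2], [-3, 0]].
X = (Q⁻¹S)D⁻¹ = [[5, 2], [-1, 2], [-1, 1]].

X = [[5, 2], [-1, 2], [-1, 1]]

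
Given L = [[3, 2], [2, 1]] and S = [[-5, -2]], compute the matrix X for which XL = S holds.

Since L sits to the right of X, X = SL⁻¹.
det L = -1; the adjugate gives L⁻¹ = [[-1, 2], [2, -3]].
X = SL⁻¹ = [[-5, -2]] · [[-1, 2], [2, -3]] = [[1, -4]].

X = [[1, -4]]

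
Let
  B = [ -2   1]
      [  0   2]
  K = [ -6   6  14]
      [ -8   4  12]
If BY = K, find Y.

Y = [[1, -2, -4], [-4, 2, 6]]

Since B multiplies Y on the left, Y = B⁻¹K.
det B = -4; the adjugate gives B⁻¹ = [[-1/2, 1/4], [0, 1/2]].
Y = B⁻¹K = [[-1/2, 1/4], [0, 1/2]] · [[-6, 6, 14], [-8, 4, 12]] = [[1, -2, -4], [-4, 2, 6]].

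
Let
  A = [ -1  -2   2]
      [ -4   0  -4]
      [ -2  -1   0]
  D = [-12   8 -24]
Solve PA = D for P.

Right-multiplying both sides by A⁻¹ gives P = DA⁻¹.
det A = -4, so A⁻¹ = [[1, 1/2, -2], [-2, -1, 3], [-1, -3/4, 2]].
P = DA⁻¹ = [[-12, 8, -24]] · [[1, 1/2, -2], [-2, -1, 3], [-1, -3/4, 2]] = [[-4, 4, 0]].

P = [[-4, 4, 0]]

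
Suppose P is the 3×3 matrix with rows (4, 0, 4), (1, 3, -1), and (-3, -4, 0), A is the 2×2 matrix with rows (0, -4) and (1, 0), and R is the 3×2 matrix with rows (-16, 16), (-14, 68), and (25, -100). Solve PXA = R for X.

X = [[-3, -3], [-4, -4], [2, -1]]

X = P⁻¹RA⁻¹ (apply P⁻¹ on the left and A⁻¹ on the right).
det P = 4; the adjugate gives P⁻¹ = [[-1, -4, -3], [3/4, 3, 2], [5/4, 4, 3]].
A has determinant 4; A⁻¹ = [[0, 1], [-1/4, 0]].
P⁻¹R = [[-3, 12], [-4, 16], [-1, -8]].
X = (P⁻¹R)A⁻¹ = [[-3, -3], [-4, -4], [2, -1]].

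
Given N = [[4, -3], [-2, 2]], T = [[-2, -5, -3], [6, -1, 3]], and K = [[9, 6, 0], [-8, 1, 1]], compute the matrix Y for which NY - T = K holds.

NY = K + T = [[7, 1, -3], [-2, 0, 4]].
N is on the left of Y, so left-multiply by N⁻¹: Y = N⁻¹(K + T).
det N = 2, so N⁻¹ = [[1, 3/2], [1, 2]].
Y = N⁻¹(K + T) = [[4, 1, 3], [3, 1, 5]].

Y = [[4, 1, 3], [3, 1, 5]]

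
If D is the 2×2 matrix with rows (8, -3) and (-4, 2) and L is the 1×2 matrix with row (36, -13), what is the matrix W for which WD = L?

Right-multiplying both sides by D⁻¹ gives W = LD⁻¹.
D has determinant 4; D⁻¹ = [[1/2, 3/4], [1, 2]].
W = LD⁻¹ = [[36, -13]] · [[1/2, 3/4], [1, 2]] = [[5, 1]].

W = [[5, 1]]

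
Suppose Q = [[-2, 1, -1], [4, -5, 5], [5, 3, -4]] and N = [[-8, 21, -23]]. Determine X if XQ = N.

X = [[5, -2, 2]]

Q is on the right of X, so right-multiply by Q⁻¹: X = NQ⁻¹.
Q has determinant -6; Q⁻¹ = [[-5/6, -1/6, 0], [-41/6, -13/6, -1], [-37/6, -11/6, -1]].
X = NQ⁻¹ = [[-8, 21, -23]] · [[-5/6, -1/6, 0], [-41/6, -13/6, -1], [-37/6, -11/6, -1]] = [[5, -2, 2]].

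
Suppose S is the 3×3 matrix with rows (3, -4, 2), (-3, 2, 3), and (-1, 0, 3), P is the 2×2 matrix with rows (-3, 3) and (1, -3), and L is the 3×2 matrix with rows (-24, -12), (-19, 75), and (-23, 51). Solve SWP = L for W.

W = [[0, 2], [-3, -5], [1, -4]]

Isolating W: multiply by S⁻¹ from the left and P⁻¹ from the right, so W = S⁻¹LP⁻¹.
det S = -2, so S⁻¹ = [[-3, -6, 8], [-3, -11/2, 15/2], [-1, -2, 3]].
det P = 6, so P⁻¹ = [[-1/2, -1/2], [-1/6, -1/2]].
S⁻¹L = [[2, -6], [4, 6], [-7, 15]].
W = (S⁻¹L)P⁻¹ = [[0, 2], [-3, -5], [1, -4]].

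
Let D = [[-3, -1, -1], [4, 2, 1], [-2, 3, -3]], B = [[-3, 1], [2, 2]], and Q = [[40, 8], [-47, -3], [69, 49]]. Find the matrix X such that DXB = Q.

Left-multiply by D⁻¹ and right-multiply by B⁻¹: X = D⁻¹QB⁻¹.
det D = 1, so D⁻¹ = [[-9, -6, 1], [10, 7, -1], [16, 11, -2]].
B has determinant -8; B⁻¹ = [[-1/4, 1/8], [1/4, 3/8]].
D⁻¹Q = [[-9, -5], [2, 10], [-15, -3]].
X = (D⁻¹Q)B⁻¹ = [[1, -3], [2, 4], [3, -3]].

X = [[1, -3], [2, 4], [3, -3]]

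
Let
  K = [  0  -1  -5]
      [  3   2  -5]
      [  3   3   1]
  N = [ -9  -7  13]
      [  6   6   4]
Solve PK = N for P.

Since K sits to the right of P, P = NK⁻¹.
det K = 3; the adjugate gives K⁻¹ = [[17/3, -14/3, 5], [-6, 5, -5], [1, -1, 1]].
P = NK⁻¹ = [[-9, -7, 13], [6, 6, 4]] · [[17/3, -14/3, 5], [-6, 5, -5], [1, -1, 1]] = [[4, -6, 3], [2, -2, 4]].

P = [[4, -6, 3], [2, -2, 4]]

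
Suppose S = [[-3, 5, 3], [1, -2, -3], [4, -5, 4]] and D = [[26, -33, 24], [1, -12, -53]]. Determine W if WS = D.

Since S sits to the right of W, W = DS⁻¹.
det S = -2, so S⁻¹ = [[23/2, 35/2, 9/2], [8, 12, 3], [-3/2, -5/2, -1/2]].
W = DS⁻¹ = [[26, -33, 24], [1, -12, -53]] · [[23/2, 35/2, 9/2], [8, 12, 3], [-3/2, -5/2, -1/2]] = [[-1, -1, 6], [-5, 6, -5]].

W = [[-1, -1, 6], [-5, 6, -5]]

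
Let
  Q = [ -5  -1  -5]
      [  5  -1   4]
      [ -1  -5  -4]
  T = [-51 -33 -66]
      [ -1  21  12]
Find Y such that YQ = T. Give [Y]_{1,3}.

6

Q is on the right of Y, so right-multiply by Q⁻¹: Y = TQ⁻¹.
Q has determinant -6; Q⁻¹ = [[-4, -7/2, 3/2], [-8/3, -5/2, 5/6], [13/3, 4, -5/3]].
Y = TQ⁻¹ = [[-51, -33, -66], [-1, 21, 12]] · [[-4, -7/2, 3/2], [-8/3, -5/2, 5/6], [13/3, 4, -5/3]] = [[6, -3, 6], [0, -1, -4]].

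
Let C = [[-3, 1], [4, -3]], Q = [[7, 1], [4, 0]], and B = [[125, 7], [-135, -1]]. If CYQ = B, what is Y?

Y = C⁻¹BQ⁻¹ (apply C⁻¹ on the left and Q⁻¹ on the right).
C has determinant 5; C⁻¹ = [[-3/5, -1/5], [-4/5, -3/5]].
det Q = -4, so Q⁻¹ = [[0, 1/4], [1, -7/4]].
C⁻¹B = [[-48, -4], [-19, -5]].
Y = (C⁻¹B)Q⁻¹ = [[-4, -5], [-5, 4]].

Y = [[-4, -5], [-5, 4]]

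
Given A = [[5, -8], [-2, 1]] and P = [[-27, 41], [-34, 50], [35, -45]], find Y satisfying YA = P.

A is on the right of Y, so right-multiply by A⁻¹: Y = PA⁻¹.
det A = -11, so A⁻¹ = [[-1/11, -8/11], [-2/11, -5/11]].
Y = PA⁻¹ = [[-27, 41], [-34, 50], [35, -45]] · [[-1/11, -8/11], [-2/11, -5/11]] = [[-5, 1], [-6, 2], [5, -5]].

Y = [[-5, 1], [-6, 2], [5, -5]]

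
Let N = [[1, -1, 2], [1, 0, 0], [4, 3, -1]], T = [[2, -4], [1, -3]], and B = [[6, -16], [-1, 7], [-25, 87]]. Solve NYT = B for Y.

Left-multiply by N⁻¹ and right-multiply by T⁻¹: Y = N⁻¹BT⁻¹.
N has determinant 5; N⁻¹ = [[0, 1, 0], [1/5, -9/5, 2/5], [3/5, -7/5, 1/5]].
T has determinant -2; T⁻¹ = [[3/2, -2], [1/2, -1]].
N⁻¹B = [[-1, 7], [-7, 19], [0, -2]].
Y = (N⁻¹B)T⁻¹ = [[2, -5], [-1, -5], [-1, 2]].

Y = [[2, -5], [-1, -5], [-1, 2]]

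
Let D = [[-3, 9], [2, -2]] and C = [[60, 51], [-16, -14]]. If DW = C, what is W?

Since D multiplies W on the left, W = D⁻¹C.
D has determinant -12; D⁻¹ = [[1/6, 3/4], [1/6, 1/4]].
W = D⁻¹C = [[1/6, 3/4], [1/6, 1/4]] · [[60, 51], [-16, -14]] = [[-2, -2], [6, 5]].

W = [[-2, -2], [6, 5]]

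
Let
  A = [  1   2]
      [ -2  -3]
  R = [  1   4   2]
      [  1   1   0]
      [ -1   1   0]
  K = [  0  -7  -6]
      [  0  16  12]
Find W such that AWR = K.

Isolating W: multiply by A⁻¹ from the left and R⁻¹ from the right, so W = A⁻¹KR⁻¹.
det A = 1; the adjugate gives A⁻¹ = [[-3, -2], [2, 1]].
det R = 4, so R⁻¹ = [[0, 1/2, -1/2], [0, 1/2, 1/2], [1/2, -5/4, -3/4]].
A⁻¹K = [[0, -11, -6], [0, 2, 0]].
W = (A⁻¹K)R⁻¹ = [[-3, 2, -1], [0, 1, 1]].

W = [[-3, 2, -1], [0, 1, 1]]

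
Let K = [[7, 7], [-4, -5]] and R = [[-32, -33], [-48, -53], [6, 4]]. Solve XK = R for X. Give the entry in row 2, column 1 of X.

Right-multiplying both sides by K⁻¹ gives X = RK⁻¹.
K has determinant -7; K⁻¹ = [[5/7, 1], [-4/7, -1]].
X = RK⁻¹ = [[-32, -33], [-48, -53], [6, 4]] · [[5/7, 1], [-4/7, -1]] = [[-4, 1], [-4, 5], [2, 2]].

-4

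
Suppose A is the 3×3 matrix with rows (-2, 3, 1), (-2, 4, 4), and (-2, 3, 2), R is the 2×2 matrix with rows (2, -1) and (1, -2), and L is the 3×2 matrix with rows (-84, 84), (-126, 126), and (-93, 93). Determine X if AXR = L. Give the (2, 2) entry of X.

X = A⁻¹LR⁻¹ (apply A⁻¹ on the left and R⁻¹ on the right).
A has determinant -2; A⁻¹ = [[2, 3/2, -4], [2, 1, -3], [-1, 0, 1]].
R has determinant -3; R⁻¹ = [[2/3, -1/3], [1/3, -2/3]].
A⁻¹L = [[15, -15], [-15, 15], [-9, 9]].
X = (A⁻¹L)R⁻¹ = [[5, 5], [-5, -5], [-3, -3]].

-5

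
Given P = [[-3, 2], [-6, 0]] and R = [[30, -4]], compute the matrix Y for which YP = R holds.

P is on the right of Y, so right-multiply by P⁻¹: Y = RP⁻¹.
P has determinant 12; P⁻¹ = [[0, -1/6], [1/2, -1/4]].
Y = RP⁻¹ = [[30, -4]] · [[0, -1/6], [1/2, -1/4]] = [[-2, -4]].

Y = [[-2, -4]]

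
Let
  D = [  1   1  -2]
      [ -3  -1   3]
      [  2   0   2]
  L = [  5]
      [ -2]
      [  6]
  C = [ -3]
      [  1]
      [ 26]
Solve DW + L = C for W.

W = [[5], [-3], [5]]

DW = C − L = [[-8], [3], [20]].
D is on the left of W, so left-multiply by D⁻¹: W = D⁻¹(C − L).
det D = 6, so D⁻¹ = [[-1/3, -1/3, 1/6], [2, 1, 1/2], [1/3, 1/3, 1/3]].
W = D⁻¹(C − L) = [[5], [-3], [5]].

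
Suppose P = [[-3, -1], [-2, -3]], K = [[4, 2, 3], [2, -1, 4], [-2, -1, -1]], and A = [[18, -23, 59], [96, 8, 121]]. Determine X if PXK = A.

X = P⁻¹AK⁻¹ (apply P⁻¹ on the left and K⁻¹ on the right).
det P = 7; the adjugate gives P⁻¹ = [[-3/7, 1/7], [2/7, -3/7]].
K has determinant -4; K⁻¹ = [[-5/4, 1/4, -11/4], [3/2, -1/2, 5/2], [1, 0, 2]].
P⁻¹A = [[6, 11, -8], [-36, -10, -35]].
X = (P⁻¹A)K⁻¹ = [[1, -4, -5], [-5, -4, 4]].

X = [[1, -4, -5], [-5, -4, 4]]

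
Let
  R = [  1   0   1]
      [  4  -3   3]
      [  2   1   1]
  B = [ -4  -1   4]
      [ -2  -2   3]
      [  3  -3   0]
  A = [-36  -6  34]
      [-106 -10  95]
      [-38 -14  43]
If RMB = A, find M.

Isolating M: multiply by R⁻¹ from the left and B⁻¹ from the right, so M = R⁻¹AB⁻¹.
det R = 4, so R⁻¹ = [[-3/2, 1/4, 3/4], [1/2, -1/4, 1/4], [5/2, -1/4, -3/4]].
B has determinant 3; B⁻¹ = [[3, -4, 5/3], [3, -4, 4/3], [4, -5, 2]].
R⁻¹A = [[-1, -4, 5], [-1, -4, 4], [-35, -2, 29]].
M = (R⁻¹A)B⁻¹ = [[5, -5, 3], [1, 0, 1], [5, 3, -3]].

M = [[5, -5, 3], [1, 0, 1], [5, 3, -3]]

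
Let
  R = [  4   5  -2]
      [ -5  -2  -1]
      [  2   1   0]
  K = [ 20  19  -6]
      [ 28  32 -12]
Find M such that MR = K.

R is on the right of M, so right-multiply by R⁻¹: M = KR⁻¹.
det R = -4; the adjugate gives R⁻¹ = [[-1/4, 1/2, 9/4], [1/2, -1, -7/2], [1/4, -3/2, -17/4]].
M = KR⁻¹ = [[20, 19, -6], [28, 32, -12]] · [[-1/4, 1/2, 9/4], [1/2, -1, -7/2], [1/4, -3/2, -17/4]] = [[3, 0, 4], [6, 0, 2]].

M = [[3, 0, 4], [6, 0, 2]]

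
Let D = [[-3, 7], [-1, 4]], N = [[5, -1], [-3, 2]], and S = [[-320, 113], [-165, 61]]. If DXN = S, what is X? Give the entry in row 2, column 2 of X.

Isolating X: multiply by D⁻¹ from the left and N⁻¹ from the right, so X = D⁻¹SN⁻¹.
det D = -5; the adjugate gives D⁻¹ = [[-4/5, 7/5], [-1/5, 3/5]].
N has determinant 7; N⁻¹ = [[2/7, 1/7], [3/7, 5/7]].
D⁻¹S = [[25, -5], [-35, 14]].
X = (D⁻¹S)N⁻¹ = [[5, 0], [-4, 5]].

5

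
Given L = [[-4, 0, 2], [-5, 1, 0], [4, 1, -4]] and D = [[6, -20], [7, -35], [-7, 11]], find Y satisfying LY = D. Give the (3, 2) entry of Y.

L is on the left of Y, so left-multiply by L⁻¹: Y = L⁻¹D.
det L = -2; the adjugate gives L⁻¹ = [[2, -1, 1], [10, -4, 5], [9/2, -2, 2]].
Y = L⁻¹D = [[2, -1, 1], [10, -4, 5], [9/2, -2, 2]] · [[6, -20], [7, -35], [-7, 11]] = [[-2, 6], [-3, -5], [-1, 2]].

2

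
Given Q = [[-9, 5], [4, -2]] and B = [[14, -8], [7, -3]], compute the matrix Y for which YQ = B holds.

Y = [[-2, -1], [1, 4]]

Right-multiplying both sides by Q⁻¹ gives Y = BQ⁻¹.
Q has determinant -2; Q⁻¹ = [[1, 5/2], [2, 9/2]].
Y = BQ⁻¹ = [[14, -8], [7, -3]] · [[1, 5/2], [2, 9/2]] = [[-2, -1], [1, 4]].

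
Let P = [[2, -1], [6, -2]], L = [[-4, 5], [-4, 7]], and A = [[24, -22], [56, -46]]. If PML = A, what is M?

M = [[-3, 2], [4, 0]]

Isolating M: multiply by P⁻¹ from the left and L⁻¹ from the right, so M = P⁻¹AL⁻¹.
P has determinant 2; P⁻¹ = [[-1, 1/2], [-3, 1]].
L has determinant -8; L⁻¹ = [[-7/8, 5/8], [-1/2, 1/2]].
P⁻¹A = [[4, -1], [-16, 20]].
M = (P⁻¹A)L⁻¹ = [[-3, 2], [4, 0]].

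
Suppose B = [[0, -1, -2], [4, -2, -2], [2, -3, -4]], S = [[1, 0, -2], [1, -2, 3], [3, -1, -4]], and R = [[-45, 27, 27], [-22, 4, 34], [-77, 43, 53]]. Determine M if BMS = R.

M = [[-3, 2, 2], [-1, 1, -1], [5, 4, 5]]

Isolating M: multiply by B⁻¹ from the left and S⁻¹ from the right, so M = B⁻¹RS⁻¹.
B has determinant 4; B⁻¹ = [[1/2, 1/2, -1/2], [3, 1, -2], [-2, -1/2, 1]].
S has determinant 1; S⁻¹ = [[11, 2, -4], [13, 2, -5], [5, 1, -2]].
B⁻¹R = [[5, -6, 4], [-3, -1, 9], [24, -13, -18]].
M = (B⁻¹R)S⁻¹ = [[-3, 2, 2], [-1, 1, -1], [5, 4, 5]].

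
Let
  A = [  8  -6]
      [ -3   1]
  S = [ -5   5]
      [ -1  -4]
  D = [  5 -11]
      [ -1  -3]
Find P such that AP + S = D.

AP = D − S = [[10, -16], [0, 1]].
Left-multiplying both sides by A⁻¹ gives P = A⁻¹(D − S).
A has determinant -10; A⁻¹ = [[-1/10, -3/5], [-3/10, -4/5]].
P = A⁻¹(D − S) = [[-1, 1], [-3, 4]].

P = [[-1, 1], [-3, 4]]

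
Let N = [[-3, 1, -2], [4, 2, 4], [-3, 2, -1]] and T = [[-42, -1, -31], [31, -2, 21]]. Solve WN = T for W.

W = [[1, -6, 5], [0, 4, -5]]

Since N sits to the right of W, W = TN⁻¹.
det N = -6, so N⁻¹ = [[5/3, 1/2, -4/3], [4/3, 1/2, -2/3], [-7/3, -1/2, 5/3]].
W = TN⁻¹ = [[-42, -1, -31], [31, -2, 21]] · [[5/3, 1/2, -4/3], [4/3, 1/2, -2/3], [-7/3, -1/2, 5/3]] = [[1, -6, 5], [0, 4, -5]].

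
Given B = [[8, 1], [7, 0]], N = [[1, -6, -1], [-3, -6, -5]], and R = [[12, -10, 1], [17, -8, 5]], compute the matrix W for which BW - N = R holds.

W = [[2, -2, 0], [-3, 0, 0]]

BW = R + N = [[13, -16, 0], [14, -14, 0]].
Since B multiplies W on the left, W = B⁻¹(R + N).
B has determinant -7; B⁻¹ = [[0, 1/7], [1, -8/7]].
W = B⁻¹(R + N) = [[2, -2, 0], [-3, 0, 0]].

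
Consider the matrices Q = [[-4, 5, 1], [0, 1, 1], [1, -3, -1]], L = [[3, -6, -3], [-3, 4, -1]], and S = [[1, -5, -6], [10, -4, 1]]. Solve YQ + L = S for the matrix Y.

Y = [[0, -5, -2], [-4, 3, -3]]

YQ = S − L = [[-2, 1, -3], [13, -8, 2]].
Right-multiplying both sides by Q⁻¹ gives Y = (S − L)Q⁻¹.
det Q = -4, so Q⁻¹ = [[-1/2, -1/2, -1], [-1/4, -3/4, -1], [1/4, 7/4, 1]].
Y = (S − L)Q⁻¹ = [[0, -5, -2], [-4, 3, -3]].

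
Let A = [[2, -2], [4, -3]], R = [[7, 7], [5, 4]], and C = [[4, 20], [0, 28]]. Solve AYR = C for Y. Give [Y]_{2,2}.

4

Isolating Y: multiply by A⁻¹ from the left and R⁻¹ from the right, so Y = A⁻¹CR⁻¹.
det A = 2, so A⁻¹ = [[-3/2, 1], [-2, 1]].
det R = -7, so R⁻¹ = [[-4/7, 1], [5/7, -1]].
A⁻¹C = [[-6, -2], [-8, -12]].
Y = (A⁻¹C)R⁻¹ = [[2, -4], [-4, 4]].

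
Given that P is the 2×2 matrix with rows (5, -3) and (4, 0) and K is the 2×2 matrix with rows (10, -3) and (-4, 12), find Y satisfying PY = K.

P is on the left of Y, so left-multiply by P⁻¹: Y = P⁻¹K.
P has determinant 12; P⁻¹ = [[0, 1/4], [-1/3, 5/12]].
Y = P⁻¹K = [[0, 1/4], [-1/3, 5/12]] · [[10, -3], [-4, 12]] = [[-1, 3], [-5, 6]].

Y = [[-1, 3], [-5, 6]]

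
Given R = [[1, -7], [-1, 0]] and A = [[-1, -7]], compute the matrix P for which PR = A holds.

Since R sits to the right of P, P = AR⁻¹.
det R = -7; the adjugate gives R⁻¹ = [[0, -1], [-1/7, -1/7]].
P = AR⁻¹ = [[-1, -7]] · [[0, -1], [-1/7, -1/7]] = [[1, 2]].

P = [[1, 2]]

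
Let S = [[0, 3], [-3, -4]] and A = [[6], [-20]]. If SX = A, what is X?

Since S multiplies X on the left, X = S⁻¹A.
det S = 9; the adjugate gives S⁻¹ = [[-4/9, -1/3], [1/3, 0]].
X = S⁻¹A = [[-4/9, -1/3], [1/3, 0]] · [[6], [-20]] = [[4], [2]].

X = [[4], [2]]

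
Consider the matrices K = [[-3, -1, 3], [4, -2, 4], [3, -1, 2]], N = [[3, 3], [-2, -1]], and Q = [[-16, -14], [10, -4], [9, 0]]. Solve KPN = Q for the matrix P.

P = [[0, -2], [1, 1], [-1, -1]]

Left-multiply by K⁻¹ and right-multiply by N⁻¹: P = K⁻¹QN⁻¹.
det K = 2, so K⁻¹ = [[0, -1/2, 1], [2, -15/2, 12], [1, -3, 5]].
det N = 3; the adjugate gives N⁻¹ = [[-1/3, -1], [2/3, 1]].
K⁻¹Q = [[4, 2], [1, 2], [-1, -2]].
P = (K⁻¹Q)N⁻¹ = [[0, -2], [1, 1], [-1, -1]].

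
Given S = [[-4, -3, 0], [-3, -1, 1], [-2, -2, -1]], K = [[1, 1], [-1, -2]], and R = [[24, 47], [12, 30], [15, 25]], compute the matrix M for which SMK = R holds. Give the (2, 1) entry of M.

Left-multiply by S⁻¹ and right-multiply by K⁻¹: M = S⁻¹RK⁻¹.
S has determinant 3; S⁻¹ = [[1, -1, -1], [-5/3, 4/3, 4/3], [4/3, -2/3, -5/3]].
det K = -1; the adjugate gives K⁻¹ = [[2, 1], [-1, -1]].
S⁻¹R = [[-3, -8], [-4, -5], [-1, 1]].
M = (S⁻¹R)K⁻¹ = [[2, 5], [-3, 1], [-3, -2]].

-3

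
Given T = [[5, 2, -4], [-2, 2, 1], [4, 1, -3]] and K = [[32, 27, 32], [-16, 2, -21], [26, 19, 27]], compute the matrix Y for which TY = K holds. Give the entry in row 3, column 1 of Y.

Since T multiplies Y on the left, Y = T⁻¹K.
T has determinant 1; T⁻¹ = [[-7, 2, 10], [-2, 1, 3], [-10, 3, 14]].
Y = T⁻¹K = [[-7, 2, 10], [-2, 1, 3], [-10, 3, 14]] · [[32, 27, 32], [-16, 2, -21], [26, 19, 27]] = [[4, 5, 4], [-2, 5, -4], [-4, 2, -5]].

-4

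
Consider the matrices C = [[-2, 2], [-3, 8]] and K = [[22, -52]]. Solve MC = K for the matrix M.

M = [[-2, -6]]

Since C sits to the right of M, M = KC⁻¹.
det C = -10; the adjugate gives C⁻¹ = [[-4/5, 1/5], [-3/10, 1/5]].
M = KC⁻¹ = [[22, -52]] · [[-4/5, 1/5], [-3/10, 1/5]] = [[-2, -6]].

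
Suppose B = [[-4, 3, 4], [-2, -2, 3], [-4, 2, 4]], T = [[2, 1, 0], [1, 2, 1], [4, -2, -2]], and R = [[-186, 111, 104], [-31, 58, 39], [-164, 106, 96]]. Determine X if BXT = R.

X = [[-2, 3, 4], [-3, 0, -4], [0, 5, -5]]

Left-multiply by B⁻¹ and right-multiply by T⁻¹: X = B⁻¹RT⁻¹.
B has determinant -4; B⁻¹ = [[7/2, 1, -17/4], [1, 0, -1], [3, 1, -7/2]].
det T = 2, so T⁻¹ = [[-1, 1, 1/2], [3, -2, -1], [-5, 4, 3/2]].
B⁻¹R = [[15, -4, -5], [-22, 5, 8], [-15, 20, 15]].
X = (B⁻¹R)T⁻¹ = [[-2, 3, 4], [-3, 0, -4], [0, 5, -5]].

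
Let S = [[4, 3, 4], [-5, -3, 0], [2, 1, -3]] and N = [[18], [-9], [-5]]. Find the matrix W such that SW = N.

S is on the left of W, so left-multiply by S⁻¹: W = S⁻¹N.
det S = -5; the adjugate gives S⁻¹ = [[-9/5, -13/5, -12/5], [3, 4, 4], [-1/5, -2/5, -3/5]].
W = S⁻¹N = [[-9/5, -13/5, -12/5], [3, 4, 4], [-1/5, -2/5, -3/5]] · [[18], [-9], [-5]] = [[3], [-2], [3]].

W = [[3], [-2], [3]]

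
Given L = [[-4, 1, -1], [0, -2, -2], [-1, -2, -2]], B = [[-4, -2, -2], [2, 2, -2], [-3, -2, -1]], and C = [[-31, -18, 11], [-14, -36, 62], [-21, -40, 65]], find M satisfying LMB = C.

Isolating M: multiply by L⁻¹ from the left and B⁻¹ from the right, so M = L⁻¹CB⁻¹.
det L = 4, so L⁻¹ = [[0, 1, -1], [1/2, 7/4, -2], [-1/2, -9/4, 2]].
B has determinant 4; B⁻¹ = [[-3/2, 1/2, 2], [2, -1/2, -3], [1/2, -1/2, -1]].
L⁻¹C = [[7, 4, -3], [2, 8, -16], [5, 10, -15]].
M = (L⁻¹C)B⁻¹ = [[-4, 3, 5], [5, 5, -4], [5, 5, -5]].

M = [[-4, 3, 5], [5, 5, -4], [5, 5, -5]]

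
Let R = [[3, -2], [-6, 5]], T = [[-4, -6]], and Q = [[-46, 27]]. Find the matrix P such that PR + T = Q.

P = [[-4, 5]]

PR = Q − T = [[-42, 33]].
Since R sits to the right of P, P = (Q − T)R⁻¹.
R has determinant 3; R⁻¹ = [[5/3, 2/3], [2, 1]].
P = (Q − T)R⁻¹ = [[-4, 5]].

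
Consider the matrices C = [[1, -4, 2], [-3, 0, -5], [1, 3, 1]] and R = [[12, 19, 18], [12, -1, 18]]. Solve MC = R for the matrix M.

M = [[-4, -5, 1], [4, -1, 5]]

C is on the right of M, so right-multiply by C⁻¹: M = RC⁻¹.
det C = 5; the adjugate gives C⁻¹ = [[3, 2, 4], [-2/5, -1/5, -1/5], [-9/5, -7/5, -12/5]].
M = RC⁻¹ = [[12, 19, 18], [12, -1, 18]] · [[3, 2, 4], [-2/5, -1/5, -1/5], [-9/5, -7/5, -12/5]] = [[-4, -5, 1], [4, -1, 5]].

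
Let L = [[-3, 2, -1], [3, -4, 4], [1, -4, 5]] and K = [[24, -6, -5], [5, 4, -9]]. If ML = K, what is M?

M = [[-5, 5, -6], [-4, -2, -1]]

L is on the right of M, so right-multiply by L⁻¹: M = KL⁻¹.
L has determinant -2; L⁻¹ = [[2, 3, -2], [11/2, 7, -9/2], [4, 5, -3]].
M = KL⁻¹ = [[24, -6, -5], [5, 4, -9]] · [[2, 3, -2], [11/2, 7, -9/2], [4, 5, -3]] = [[-5, 5, -6], [-4, -2, -1]].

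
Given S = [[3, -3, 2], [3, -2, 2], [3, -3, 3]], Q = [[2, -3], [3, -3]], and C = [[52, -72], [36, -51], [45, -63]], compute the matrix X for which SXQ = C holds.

X = [[3, 0], [-5, -2], [-2, -1]]

Left-multiply by S⁻¹ and right-multiply by Q⁻¹: X = S⁻¹CQ⁻¹.
S has determinant 3; S⁻¹ = [[0, 1, -2/3], [-1, 1, 0], [-1, 0, 1]].
Q has determinant 3; Q⁻¹ = [[-1, 1], [-1, 2/3]].
S⁻¹C = [[6, -9], [-16, 21], [-7, 9]].
X = (S⁻¹C)Q⁻¹ = [[3, 0], [-5, -2], [-2, -1]].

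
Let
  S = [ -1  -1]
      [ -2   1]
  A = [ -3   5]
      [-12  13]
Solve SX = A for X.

Left-multiplying both sides by S⁻¹ gives X = S⁻¹A.
S has determinant -3; S⁻¹ = [[-1/3, -1/3], [-2/3, 1/3]].
X = S⁻¹A = [[-1/3, -1/3], [-2/3, 1/3]] · [[-3, 5], [-12, 13]] = [[5, -6], [-2, 1]].

X = [[5, -6], [-2, 1]]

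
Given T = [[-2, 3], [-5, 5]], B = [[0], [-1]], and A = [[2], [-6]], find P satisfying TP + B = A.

TP = A − B = [[2], [-5]].
T is on the left of P, so left-multiply by T⁻¹: P = T⁻¹(A − B).
det T = 5; the adjugate gives T⁻¹ = [[1, -3/5], [1, -2/5]].
P = T⁻¹(A − B) = [[5], [4]].

P = [[5], [4]]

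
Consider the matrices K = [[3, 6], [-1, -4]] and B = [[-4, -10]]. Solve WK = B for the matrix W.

Right-multiplying both sides by K⁻¹ gives W = BK⁻¹.
K has determinant -6; K⁻¹ = [[2/3, 1], [-1/6, -1/2]].
W = BK⁻¹ = [[-4, -10]] · [[2/3, 1], [-1/6, -1/2]] = [[-1, 1]].

W = [[-1, 1]]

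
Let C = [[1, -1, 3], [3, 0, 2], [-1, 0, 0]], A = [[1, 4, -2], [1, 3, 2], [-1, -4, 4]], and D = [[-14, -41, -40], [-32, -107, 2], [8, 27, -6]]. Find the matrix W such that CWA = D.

W = [[2, -5, 5], [-4, 1, 3], [-3, -3, -2]]

Left-multiply by C⁻¹ and right-multiply by A⁻¹: W = C⁻¹DA⁻¹.
C has determinant 2; C⁻¹ = [[0, 0, -1], [-1, 3/2, 7/2], [0, 1/2, 3/2]].
det A = -2; the adjugate gives A⁻¹ = [[-10, 4, -7], [3, -1, 2], [1/2, 0, 1/2]].
C⁻¹D = [[-8, -27, 6], [-6, -25, 22], [-4, -13, -8]].
W = (C⁻¹D)A⁻¹ = [[2, -5, 5], [-4, 1, 3], [-3, -3, -2]].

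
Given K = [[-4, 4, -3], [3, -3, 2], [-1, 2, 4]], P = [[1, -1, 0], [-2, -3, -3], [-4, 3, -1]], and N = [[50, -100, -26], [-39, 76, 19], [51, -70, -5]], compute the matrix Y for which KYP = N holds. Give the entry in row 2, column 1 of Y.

2

Y = K⁻¹NP⁻¹ (apply K⁻¹ on the left and P⁻¹ on the right).
det K = -1; the adjugate gives K⁻¹ = [[16, 22, 1], [14, 19, 1], [-3, -4, 0]].
P has determinant 2; P⁻¹ = [[6, -1/2, 3/2], [5, -1/2, 3/2], [-9, 1/2, -5/2]].
K⁻¹N = [[-7, 2, -3], [10, -26, -8], [6, -4, 2]].
Y = (K⁻¹N)P⁻¹ = [[-5, 1, 0], [2, 4, -4], [-2, 0, -2]].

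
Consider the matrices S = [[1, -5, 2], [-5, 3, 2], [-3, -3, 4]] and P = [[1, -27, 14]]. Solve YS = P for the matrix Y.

Since S sits to the right of Y, Y = PS⁻¹.
S has determinant -4; S⁻¹ = [[-9/2, -7/2, 4], [-7/2, -5/2, 3], [-6, -9/2, 11/2]].
Y = PS⁻¹ = [[1, -27, 14]] · [[-9/2, -7/2, 4], [-7/2, -5/2, 3], [-6, -9/2, 11/2]] = [[6, 1, 0]].

Y = [[6, 1, 0]]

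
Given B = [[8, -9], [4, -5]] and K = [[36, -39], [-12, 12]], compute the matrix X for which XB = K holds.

Since B sits to the right of X, X = KB⁻¹.
det B = -4; the adjugate gives B⁻¹ = [[5/4, -9/4], [1, -2]].
X = KB⁻¹ = [[36, -39], [-12, 12]] · [[5/4, -9/4], [1, -2]] = [[6, -3], [-3, 3]].

X = [[6, -3], [-3, 3]]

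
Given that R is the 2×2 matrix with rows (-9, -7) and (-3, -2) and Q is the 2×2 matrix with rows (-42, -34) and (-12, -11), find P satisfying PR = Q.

Right-multiplying both sides by R⁻¹ gives P = QR⁻¹.
det R = -3; the adjugate gives R⁻¹ = [[2/3, -7/3], [-1, 3]].
P = QR⁻¹ = [[-42, -34], [-12, -11]] · [[2/3, -7/3], [-1, 3]] = [[6, -4], [3, -5]].

P = [[6, -4], [3, -5]]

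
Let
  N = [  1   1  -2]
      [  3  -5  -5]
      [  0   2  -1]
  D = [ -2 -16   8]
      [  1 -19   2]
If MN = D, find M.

M = [[-5, 1, -3], [-5, 2, -2]]

Right-multiplying both sides by N⁻¹ gives M = DN⁻¹.
det N = 6, so N⁻¹ = [[5/2, -1/2, -5/2], [1/2, -1/6, -1/6], [1, -1/3, -4/3]].
M = DN⁻¹ = [[-2, -16, 8], [1, -19, 2]] · [[5/2, -1/2, -5/2], [1/2, -1/6, -1/6], [1, -1/3, -4/3]] = [[-5, 1, -3], [-5, 2, -2]].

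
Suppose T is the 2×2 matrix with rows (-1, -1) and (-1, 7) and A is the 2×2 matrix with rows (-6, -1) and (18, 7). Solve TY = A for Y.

T is on the left of Y, so left-multiply by T⁻¹: Y = T⁻¹A.
T has determinant -8; T⁻¹ = [[-7/8, -1/8], [-1/8, 1/8]].
Y = T⁻¹A = [[-7/8, -1/8], [-1/8, 1/8]] · [[-6, -1], [18, 7]] = [[3, 0], [3, 1]].

Y = [[3, 0], [3, 1]]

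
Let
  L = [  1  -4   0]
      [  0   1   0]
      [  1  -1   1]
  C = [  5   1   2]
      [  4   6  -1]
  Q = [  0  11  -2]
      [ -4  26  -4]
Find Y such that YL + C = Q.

YL = Q − C = [[-5, 10, -4], [-8, 20, -3]].
Since L sits to the right of Y, Y = (Q − C)L⁻¹.
L has determinant 1; L⁻¹ = [[1, 4, 0], [0, 1, 0], [-1, -3, 1]].
Y = (Q − C)L⁻¹ = [[-1, 2, -4], [-5, -3, -3]].

Y = [[-1, 2, -4], [-5, -3, -3]]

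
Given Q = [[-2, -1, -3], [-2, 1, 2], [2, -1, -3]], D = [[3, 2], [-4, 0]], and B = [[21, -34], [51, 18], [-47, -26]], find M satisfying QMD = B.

Left-multiply by Q⁻¹ and right-multiply by D⁻¹: M = Q⁻¹BD⁻¹.
det Q = 4; the adjugate gives Q⁻¹ = [[-1/4, 0, 1/4], [-1/2, 3, 5/2], [0, -1, -1]].
det D = 8, so D⁻¹ = [[0, -1/4], [1/2, 3/8]].
Q⁻¹B = [[-17, 2], [25, 6], [-4, 8]].
M = (Q⁻¹B)D⁻¹ = [[1, 5], [3, -4], [4, 4]].

M = [[1, 5], [3, -4], [4, 4]]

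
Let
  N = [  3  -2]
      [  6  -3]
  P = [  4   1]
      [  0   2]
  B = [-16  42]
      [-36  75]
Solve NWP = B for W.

W = [[-2, 5], [-1, -4]]

Isolating W: multiply by N⁻¹ from the left and P⁻¹ from the right, so W = N⁻¹BP⁻¹.
det N = 3, so N⁻¹ = [[-1, 2/3], [-2, 1]].
det P = 8; the adjugate gives P⁻¹ = [[1/4, -1/8], [0, 1/2]].
N⁻¹B = [[-8, 8], [-4, -9]].
W = (N⁻¹B)P⁻¹ = [[-2, 5], [-1, -4]].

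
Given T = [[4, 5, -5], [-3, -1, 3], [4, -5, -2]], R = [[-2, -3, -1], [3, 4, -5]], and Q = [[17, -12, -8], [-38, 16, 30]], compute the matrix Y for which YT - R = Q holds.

Y = [[-2, -5, 2], [0, 5, -5]]

YT = Q + R = [[15, -15, -9], [-35, 20, 25]].
T is on the right of Y, so right-multiply by T⁻¹: Y = (Q + R)T⁻¹.
det T = 3, so T⁻¹ = [[17/3, 35/3, 10/3], [2, 4, 1], [19/3, 40/3, 11/3]].
Y = (Q + R)T⁻¹ = [[-2, -5, 2], [0, 5, -5]].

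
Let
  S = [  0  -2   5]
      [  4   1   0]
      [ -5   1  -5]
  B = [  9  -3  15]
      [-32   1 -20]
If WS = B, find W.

W = [[6, 6, 3], [0, -3, 4]]

Right-multiplying both sides by S⁻¹ gives W = BS⁻¹.
det S = 5; the adjugate gives S⁻¹ = [[-1, -1, -1], [4, 5, 4], [9/5, 2, 8/5]].
W = BS⁻¹ = [[9, -3, 15], [-32, 1, -20]] · [[-1, -1, -1], [4, 5, 4], [9/5, 2, 8/5]] = [[6, 6, 3], [0, -3, 4]].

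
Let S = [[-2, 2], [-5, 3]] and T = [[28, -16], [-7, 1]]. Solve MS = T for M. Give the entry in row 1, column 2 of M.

S is on the right of M, so right-multiply by S⁻¹: M = TS⁻¹.
det S = 4, so S⁻¹ = [[3/4, -1/2], [5/4, -1/2]].
M = TS⁻¹ = [[28, -16], [-7, 1]] · [[3/4, -1/2], [5/4, -1/2]] = [[1, -6], [-4, 3]].

-6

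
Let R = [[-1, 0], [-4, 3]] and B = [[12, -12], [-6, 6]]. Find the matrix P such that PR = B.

Right-multiplying both sides by R⁻¹ gives P = BR⁻¹.
det R = -3; the adjugate gives R⁻¹ = [[-1, 0], [-4/3, 1/3]].
P = BR⁻¹ = [[12, -12], [-6, 6]] · [[-1, 0], [-4/3, 1/3]] = [[4, -4], [-2, 2]].

P = [[4, -4], [-2, 2]]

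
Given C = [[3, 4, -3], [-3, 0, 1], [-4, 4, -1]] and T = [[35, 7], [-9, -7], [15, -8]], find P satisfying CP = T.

Since C multiplies P on the left, P = C⁻¹T.
det C = -4; the adjugate gives C⁻¹ = [[1, 2, -1], [7/4, 15/4, -3/2], [3, 7, -3]].
P = C⁻¹T = [[1, 2, -1], [7/4, 15/4, -3/2], [3, 7, -3]] · [[35, 7], [-9, -7], [15, -8]] = [[2, 1], [5, -2], [-3, -4]].

P = [[2, 1], [5, -2], [-3, -4]]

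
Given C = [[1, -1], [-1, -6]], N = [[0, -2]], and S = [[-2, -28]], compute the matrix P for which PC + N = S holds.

PC = S − N = [[-2, -26]].
Since C sits to the right of P, P = (S − N)C⁻¹.
det C = -7; the adjugate gives C⁻¹ = [[6/7, -1/7], [-1/7, -1/7]].
P = (S − N)C⁻¹ = [[2, 4]].

P = [[2, 4]]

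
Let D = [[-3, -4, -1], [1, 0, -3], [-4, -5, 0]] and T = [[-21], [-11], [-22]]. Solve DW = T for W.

Left-multiplying both sides by D⁻¹ gives W = D⁻¹T.
D has determinant 2; D⁻¹ = [[-15/2, 5/2, 6], [6, -2, -5], [-5/2, 1/2, 2]].
W = D⁻¹T = [[-15/2, 5/2, 6], [6, -2, -5], [-5/2, 1/2, 2]] · [[-21], [-11], [-22]] = [[-2], [6], [3]].

W = [[-2], [6], [3]]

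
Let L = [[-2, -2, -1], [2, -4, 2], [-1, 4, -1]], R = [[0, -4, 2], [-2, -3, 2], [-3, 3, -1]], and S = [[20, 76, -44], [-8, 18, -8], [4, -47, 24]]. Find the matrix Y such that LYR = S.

Y = [[0, 5, 2], [1, 3, -2], [2, 0, -4]]

Y = L⁻¹SR⁻¹ (apply L⁻¹ on the left and R⁻¹ on the right).
L has determinant 4; L⁻¹ = [[-1, -3/2, -2], [0, 1/4, 1/2], [1, 5/2, 3]].
det R = 2; the adjugate gives R⁻¹ = [[-3/2, 1, -1], [-4, 3, -2], [-15/2, 6, -4]].
L⁻¹S = [[-16, -9, 8], [0, -19, 10], [12, -20, 8]].
Y = (L⁻¹S)R⁻¹ = [[0, 5, 2], [1, 3, -2], [2, 0, -4]].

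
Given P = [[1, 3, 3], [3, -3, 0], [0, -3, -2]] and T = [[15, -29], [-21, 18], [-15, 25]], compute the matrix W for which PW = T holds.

W = [[-6, 1], [1, -5], [6, -5]]

Since P multiplies W on the left, W = P⁻¹T.
det P = -3; the adjugate gives P⁻¹ = [[-2, 1, -3], [-2, 2/3, -3], [3, -1, 4]].
W = P⁻¹T = [[-2, 1, -3], [-2, 2/3, -3], [3, -1, 4]] · [[15, -29], [-21, 18], [-15, 25]] = [[-6, 1], [1, -5], [6, -5]].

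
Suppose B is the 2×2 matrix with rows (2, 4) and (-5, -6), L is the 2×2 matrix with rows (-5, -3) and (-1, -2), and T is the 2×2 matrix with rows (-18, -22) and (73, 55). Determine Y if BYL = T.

Isolating Y: multiply by B⁻¹ from the left and L⁻¹ from the right, so Y = B⁻¹TL⁻¹.
B has determinant 8; B⁻¹ = [[-3/4, -1/2], [5/8, 1/4]].
L has determinant 7; L⁻¹ = [[-2/7, 3/7], [1/7, -5/7]].
B⁻¹T = [[-23, -11], [7, 0]].
Y = (B⁻¹T)L⁻¹ = [[5, -2], [-2, 3]].

Y = [[5, -2], [-2, 3]]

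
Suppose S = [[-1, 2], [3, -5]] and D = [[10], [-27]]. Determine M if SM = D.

M = [[-4], [3]]

S is on the left of M, so left-multiply by S⁻¹: M = S⁻¹D.
det S = -1; the adjugate gives S⁻¹ = [[5, 2], [3, 1]].
M = S⁻¹D = [[5, 2], [3, 1]] · [[10], [-27]] = [[-4], [3]].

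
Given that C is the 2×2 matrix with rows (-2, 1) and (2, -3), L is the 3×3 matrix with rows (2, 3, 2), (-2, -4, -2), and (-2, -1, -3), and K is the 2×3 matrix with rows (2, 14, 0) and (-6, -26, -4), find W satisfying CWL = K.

W = [[1, 2, -1], [-2, -3, 0]]

Isolating W: multiply by C⁻¹ from the left and L⁻¹ from the right, so W = C⁻¹KL⁻¹.
C has determinant 4; C⁻¹ = [[-3/4, -1/4], [-1/2, -1/2]].
det L = 2, so L⁻¹ = [[5, 7/2, 1], [-1, -1, 0], [-3, -2, -1]].
C⁻¹K = [[0, -4, 1], [2, 6, 2]].
W = (C⁻¹K)L⁻¹ = [[1, 2, -1], [-2, -3, 0]].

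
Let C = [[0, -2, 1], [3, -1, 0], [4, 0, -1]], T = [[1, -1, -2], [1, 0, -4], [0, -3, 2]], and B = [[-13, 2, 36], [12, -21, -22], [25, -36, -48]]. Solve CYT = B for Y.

Left-multiply by C⁻¹ and right-multiply by T⁻¹: Y = C⁻¹BT⁻¹.
det C = -2, so C⁻¹ = [[-1/2, 1, -1/2], [-3/2, 2, -3/2], [-2, 4, -3]].
det T = -4; the adjugate gives T⁻¹ = [[3, -2, -1], [1/2, -1/2, -1/2], [3/4, -3/4, -1/4]].
C⁻¹B = [[6, -4, -16], [6, 9, -26], [-1, 20, -16]].
Y = (C⁻¹B)T⁻¹ = [[4, 2, 0], [3, 3, -4], [-5, 4, -5]].

Y = [[4, 2, 0], [3, 3, -4], [-5, 4, -5]]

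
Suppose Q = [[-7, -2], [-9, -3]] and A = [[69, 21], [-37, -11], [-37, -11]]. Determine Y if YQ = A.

Y = [[-6, -3], [4, 1], [4, 1]]

Right-multiplying both sides by Q⁻¹ gives Y = AQ⁻¹.
Q has determinant 3; Q⁻¹ = [[-1, 2/3], [3, -7/3]].
Y = AQ⁻¹ = [[69, 21], [-37, -11], [-37, -11]] · [[-1, 2/3], [3, -7/3]] = [[-6, -3], [4, 1], [4, 1]].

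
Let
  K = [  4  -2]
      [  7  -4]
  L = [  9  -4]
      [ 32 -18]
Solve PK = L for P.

K is on the right of P, so right-multiply by K⁻¹: P = LK⁻¹.
K has determinant -2; K⁻¹ = [[2, -1], [7/2, -2]].
P = LK⁻¹ = [[9, -4], [32, -18]] · [[2, -1], [7/2, -2]] = [[4, -1], [1, 4]].

P = [[4, -1], [1, 4]]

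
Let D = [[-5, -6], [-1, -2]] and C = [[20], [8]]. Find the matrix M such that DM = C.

D is on the left of M, so left-multiply by D⁻¹: M = D⁻¹C.
det D = 4, so D⁻¹ = [[-1/2, 3/2], [1/4, -5/4]].
M = D⁻¹C = [[-1/2, 3/2], [1/4, -5/4]] · [[20], [8]] = [[2], [-5]].

M = [[2], [-5]]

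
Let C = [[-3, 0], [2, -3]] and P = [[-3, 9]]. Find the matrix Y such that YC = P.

Since C sits to the right of Y, Y = PC⁻¹.
C has determinant 9; C⁻¹ = [[-1/3, 0], [-2/9, -1/3]].
Y = PC⁻¹ = [[-3, 9]] · [[-1/3, 0], [-2/9, -1/3]] = [[-1, -3]].

Y = [[-1, -3]]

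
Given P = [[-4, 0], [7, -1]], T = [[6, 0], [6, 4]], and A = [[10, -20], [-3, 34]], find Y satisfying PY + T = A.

PY = A − T = [[4, -20], [-9, 30]].
Left-multiplying both sides by P⁻¹ gives Y = P⁻¹(A − T).
P has determinant 4; P⁻¹ = [[-1/4, 0], [-7/4, -1]].
Y = P⁻¹(A − T) = [[-1, 5], [2, 5]].

Y = [[-1, 5], [2, 5]]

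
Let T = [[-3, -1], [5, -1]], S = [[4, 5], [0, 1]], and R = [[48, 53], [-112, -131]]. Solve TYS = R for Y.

Y = T⁻¹RS⁻¹ (apply T⁻¹ on the left and S⁻¹ on the right).
det T = 8, so T⁻¹ = [[-1/8, 1/8], [-5/8, -3/8]].
S has determinant 4; S⁻¹ = [[1/4, -5/4], [0, 1]].
T⁻¹R = [[-20, -23], [12, 16]].
Y = (T⁻¹R)S⁻¹ = [[-5, 2], [3, 1]].

Y = [[-5, 2], [3, 1]]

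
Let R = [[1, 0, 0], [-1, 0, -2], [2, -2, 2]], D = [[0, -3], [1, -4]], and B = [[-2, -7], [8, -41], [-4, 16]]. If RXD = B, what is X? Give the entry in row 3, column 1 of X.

X = R⁻¹BD⁻¹ (apply R⁻¹ on the left and D⁻¹ on the right).
R has determinant -4; R⁻¹ = [[1, 0, 0], [1/2, -1/2, -1/2], [-1/2, -1/2, 0]].
det D = 3; the adjugate gives D⁻¹ = [[-4/3, 1], [-1/3, 0]].
R⁻¹B = [[-2, -7], [-3, 9], [-3, 24]].
X = (R⁻¹B)D⁻¹ = [[5, -2], [1, -3], [-4, -3]].

-4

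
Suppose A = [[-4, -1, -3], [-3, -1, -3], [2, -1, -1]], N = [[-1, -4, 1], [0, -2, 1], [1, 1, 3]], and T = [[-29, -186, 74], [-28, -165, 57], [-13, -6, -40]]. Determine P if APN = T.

P = A⁻¹TN⁻¹ (apply A⁻¹ on the left and N⁻¹ on the right).
det A = 2, so A⁻¹ = [[-1, 1, 0], [-9/2, 5, -3/2], [5/2, -3, 1/2]].
det N = 5, so N⁻¹ = [[-7/5, 13/5, -2/5], [1/5, -4/5, 1/5], [2/5, -3/5, 2/5]].
A⁻¹T = [[1, 21, -17], [10, 21, 12], [5, 27, -6]].
P = (A⁻¹T)N⁻¹ = [[-4, -4, -3], [-5, 2, 5], [-4, -5, 1]].

P = [[-4, -4, -3], [-5, 2, 5], [-4, -5, 1]]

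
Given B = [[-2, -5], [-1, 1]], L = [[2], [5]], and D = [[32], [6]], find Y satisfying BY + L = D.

Y = [[-5], [-4]]

BY = D − L = [[30], [1]].
B is on the left of Y, so left-multiply by B⁻¹: Y = B⁻¹(D − L).
det B = -7; the adjugate gives B⁻¹ = [[-1/7, -5/7], [-1/7, 2/7]].
Y = B⁻¹(D − L) = [[-5], [-4]].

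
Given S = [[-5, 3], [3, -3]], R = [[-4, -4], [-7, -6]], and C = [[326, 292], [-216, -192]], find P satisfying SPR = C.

Left-multiply by S⁻¹ and right-multiply by R⁻¹: P = S⁻¹CR⁻¹.
det S = 6, so S⁻¹ = [[-1/2, -1/2], [-1/2, -5/6]].
det R = -4; the adjugate gives R⁻¹ = [[3/2, -1], [-7/4, 1]].
S⁻¹C = [[-55, -50], [17, 14]].
P = (S⁻¹C)R⁻¹ = [[5, 5], [1, -3]].

P = [[5, 5], [1, -3]]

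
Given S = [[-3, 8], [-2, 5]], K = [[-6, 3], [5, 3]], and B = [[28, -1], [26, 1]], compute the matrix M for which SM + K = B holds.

SM = B − K = [[34, -4], [21, -2]].
Left-multiplying both sides by S⁻¹ gives M = S⁻¹(B − K).
S has determinant 1; S⁻¹ = [[5, -8], [2, -3]].
M = S⁻¹(B − K) = [[2, -4], [5, -2]].

M = [[2, -4], [5, -2]]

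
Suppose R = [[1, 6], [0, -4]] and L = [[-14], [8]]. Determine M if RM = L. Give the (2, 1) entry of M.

Since R multiplies M on the left, M = R⁻¹L.
R has determinant -4; R⁻¹ = [[1, 3/2], [0, -1/4]].
M = R⁻¹L = [[1, 3/2], [0, -1/4]] · [[-14], [8]] = [[-2], [-2]].

-2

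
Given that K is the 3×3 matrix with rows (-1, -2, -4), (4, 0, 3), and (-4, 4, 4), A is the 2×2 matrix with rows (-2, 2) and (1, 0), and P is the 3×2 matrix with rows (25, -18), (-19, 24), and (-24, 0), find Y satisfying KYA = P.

Y = [[3, 5], [3, 4], [0, -5]]

Isolating Y: multiply by K⁻¹ from the left and A⁻¹ from the right, so Y = K⁻¹PA⁻¹.
det K = 4, so K⁻¹ = [[-3, -2, -3/2], [-7, -5, -13/4], [4, 3, 2]].
det A = -2, so A⁻¹ = [[0, 1], [1/2, 1]].
K⁻¹P = [[-1, 6], [-2, 6], [-5, 0]].
Y = (K⁻¹P)A⁻¹ = [[3, 5], [3, 4], [0, -5]].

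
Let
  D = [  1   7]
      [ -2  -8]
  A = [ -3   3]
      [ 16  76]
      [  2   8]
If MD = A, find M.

D is on the right of M, so right-multiply by D⁻¹: M = AD⁻¹.
det D = 6, so D⁻¹ = [[-4/3, -7/6], [1/3, 1/6]].
M = AD⁻¹ = [[-3, 3], [16, 76], [2, 8]] · [[-4/3, -7/6], [1/3, 1/6]] = [[5, 4], [4, -6], [0, -1]].

M = [[5, 4], [4, -6], [0, -1]]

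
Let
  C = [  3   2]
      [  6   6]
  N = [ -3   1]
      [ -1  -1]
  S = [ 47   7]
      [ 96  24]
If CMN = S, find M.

Isolating M: multiply by C⁻¹ from the left and N⁻¹ from the right, so M = C⁻¹SN⁻¹.
C has determinant 6; C⁻¹ = [[1, -1/3], [-1, 1/2]].
det N = 4, so N⁻¹ = [[-1/4, -1/4], [1/4, -3/4]].
C⁻¹S = [[15, -1], [1, 5]].
M = (C⁻¹S)N⁻¹ = [[-4, -3], [1, -4]].

M = [[-4, -3], [1, -4]]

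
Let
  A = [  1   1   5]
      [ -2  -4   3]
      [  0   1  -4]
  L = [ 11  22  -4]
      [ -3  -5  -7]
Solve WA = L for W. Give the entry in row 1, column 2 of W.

Right-multiplying both sides by A⁻¹ gives W = LA⁻¹.
det A = -5; the adjugate gives A⁻¹ = [[-13/5, -9/5, -23/5], [8/5, 4/5, 13/5], [2/5, 1/5, 2/5]].
W = LA⁻¹ = [[11, 22, -4], [-3, -5, -7]] · [[-13/5, -9/5, -23/5], [8/5, 4/5, 13/5], [2/5, 1/5, 2/5]] = [[5, -3, 5], [-3, 0, -2]].

-3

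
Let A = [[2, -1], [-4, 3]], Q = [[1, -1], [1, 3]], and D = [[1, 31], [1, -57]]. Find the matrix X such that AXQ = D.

X = [[-3, 5], [1, 2]]

X = A⁻¹DQ⁻¹ (apply A⁻¹ on the left and Q⁻¹ on the right).
det A = 2; the adjugate gives A⁻¹ = [[3/2, 1/2], [2, 1]].
det Q = 4, so Q⁻¹ = [[3/4, 1/4], [-1/4, 1/4]].
A⁻¹D = [[2, 18], [3, 5]].
X = (A⁻¹D)Q⁻¹ = [[-3, 5], [1, 2]].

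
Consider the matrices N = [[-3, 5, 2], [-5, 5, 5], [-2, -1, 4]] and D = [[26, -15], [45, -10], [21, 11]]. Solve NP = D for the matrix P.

N is on the left of P, so left-multiply by N⁻¹: P = N⁻¹D.
det N = 5; the adjugate gives N⁻¹ = [[5, -22/5, 3], [2, -8/5, 1], [3, -13/5, 2]].
P = N⁻¹D = [[5, -22/5, 3], [2, -8/5, 1], [3, -13/5, 2]] · [[26, -15], [45, -10], [21, 11]] = [[-5, 2], [1, -3], [3, 3]].

P = [[-5, 2], [1, -3], [3, 3]]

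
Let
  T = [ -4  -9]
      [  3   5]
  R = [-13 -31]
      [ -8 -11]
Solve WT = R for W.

W = [[4, 1], [-1, -4]]

T is on the right of W, so right-multiply by T⁻¹: W = RT⁻¹.
det T = 7, so T⁻¹ = [[5/7, 9/7], [-3/7, -4/7]].
W = RT⁻¹ = [[-13, -31], [-8, -11]] · [[5/7, 9/7], [-3/7, -4/7]] = [[4, 1], [-1, -4]].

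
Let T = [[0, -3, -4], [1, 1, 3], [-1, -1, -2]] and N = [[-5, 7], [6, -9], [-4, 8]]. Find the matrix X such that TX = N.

X = [[1, -5], [-1, -1], [2, -1]]

T is on the left of X, so left-multiply by T⁻¹: X = T⁻¹N.
det T = 3; the adjugate gives T⁻¹ = [[1/3, -2/3, -5/3], [-1/3, -4/3, -4/3], [0, 1, 1]].
X = T⁻¹N = [[1/3, -2/3, -5/3], [-1/3, -4/3, -4/3], [0, 1, 1]] · [[-5, 7], [6, -9], [-4, 8]] = [[1, -5], [-1, -1], [2, -1]].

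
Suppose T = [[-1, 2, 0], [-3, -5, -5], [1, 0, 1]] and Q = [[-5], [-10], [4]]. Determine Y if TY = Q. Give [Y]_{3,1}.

T is on the left of Y, so left-multiply by T⁻¹: Y = T⁻¹Q.
det T = 1, so T⁻¹ = [[-5, -2, -10], [-2, -1, -5], [5, 2, 11]].
Y = T⁻¹Q = [[-5, -2, -10], [-2, -1, -5], [5, 2, 11]] · [[-5], [-10], [4]] = [[5], [0], [-1]].

-1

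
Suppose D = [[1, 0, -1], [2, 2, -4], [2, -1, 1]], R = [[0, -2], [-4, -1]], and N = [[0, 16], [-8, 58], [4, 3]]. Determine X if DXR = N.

X = [[-4, 0], [-3, 1], [4, 0]]

Left-multiply by D⁻¹ and right-multiply by R⁻¹: X = D⁻¹NR⁻¹.
D has determinant 4; D⁻¹ = [[-1/2, 1/4, 1/2], [-5/2, 3/4, 1/2], [-3/2, 1/4, 1/2]].
det R = -8; the adjugate gives R⁻¹ = [[1/8, -1/4], [-1/2, 0]].
D⁻¹N = [[0, 8], [-4, 5], [0, -8]].
X = (D⁻¹N)R⁻¹ = [[-4, 0], [-3, 1], [4, 0]].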